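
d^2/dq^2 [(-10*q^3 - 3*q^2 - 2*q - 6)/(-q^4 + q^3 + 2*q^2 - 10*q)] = 2*(10*q^9 + 9*q^8 + 63*q^7 - 667*q^6 + 24*q^5 - 30*q^4 + 1304*q^3 - 108*q^2 - 360*q + 600)/(q^3*(q^9 - 3*q^8 - 3*q^7 + 41*q^6 - 54*q^5 - 102*q^4 + 412*q^3 - 180*q^2 - 600*q + 1000))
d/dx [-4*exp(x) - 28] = -4*exp(x)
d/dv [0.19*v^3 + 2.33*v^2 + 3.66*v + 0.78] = 0.57*v^2 + 4.66*v + 3.66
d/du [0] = 0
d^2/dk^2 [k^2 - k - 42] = 2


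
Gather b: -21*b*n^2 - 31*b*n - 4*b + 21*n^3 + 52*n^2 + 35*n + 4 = b*(-21*n^2 - 31*n - 4) + 21*n^3 + 52*n^2 + 35*n + 4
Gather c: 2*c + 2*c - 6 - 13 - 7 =4*c - 26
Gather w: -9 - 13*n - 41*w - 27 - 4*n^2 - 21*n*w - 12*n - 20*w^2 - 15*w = -4*n^2 - 25*n - 20*w^2 + w*(-21*n - 56) - 36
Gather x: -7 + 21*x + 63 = 21*x + 56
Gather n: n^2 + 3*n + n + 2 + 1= n^2 + 4*n + 3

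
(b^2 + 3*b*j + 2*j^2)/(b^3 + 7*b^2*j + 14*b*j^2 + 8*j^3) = 1/(b + 4*j)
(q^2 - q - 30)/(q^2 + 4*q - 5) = (q - 6)/(q - 1)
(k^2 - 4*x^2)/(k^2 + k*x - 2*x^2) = (-k + 2*x)/(-k + x)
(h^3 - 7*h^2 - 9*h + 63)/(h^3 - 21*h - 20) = (-h^3 + 7*h^2 + 9*h - 63)/(-h^3 + 21*h + 20)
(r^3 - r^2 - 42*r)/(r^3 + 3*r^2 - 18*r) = (r - 7)/(r - 3)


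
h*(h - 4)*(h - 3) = h^3 - 7*h^2 + 12*h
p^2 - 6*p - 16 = (p - 8)*(p + 2)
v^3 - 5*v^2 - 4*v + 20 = (v - 5)*(v - 2)*(v + 2)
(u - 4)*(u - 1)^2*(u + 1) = u^4 - 5*u^3 + 3*u^2 + 5*u - 4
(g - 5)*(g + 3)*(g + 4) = g^3 + 2*g^2 - 23*g - 60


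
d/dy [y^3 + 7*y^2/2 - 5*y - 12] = 3*y^2 + 7*y - 5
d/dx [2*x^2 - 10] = 4*x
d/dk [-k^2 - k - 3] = -2*k - 1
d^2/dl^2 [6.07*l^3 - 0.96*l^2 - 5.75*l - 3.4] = 36.42*l - 1.92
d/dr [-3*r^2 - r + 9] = -6*r - 1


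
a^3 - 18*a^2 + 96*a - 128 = (a - 8)^2*(a - 2)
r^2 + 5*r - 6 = (r - 1)*(r + 6)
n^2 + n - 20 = (n - 4)*(n + 5)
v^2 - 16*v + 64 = (v - 8)^2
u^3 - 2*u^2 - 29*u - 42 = (u - 7)*(u + 2)*(u + 3)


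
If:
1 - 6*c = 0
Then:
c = 1/6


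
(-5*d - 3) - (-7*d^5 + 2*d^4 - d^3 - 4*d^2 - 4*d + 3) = 7*d^5 - 2*d^4 + d^3 + 4*d^2 - d - 6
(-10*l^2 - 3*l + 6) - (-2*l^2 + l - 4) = -8*l^2 - 4*l + 10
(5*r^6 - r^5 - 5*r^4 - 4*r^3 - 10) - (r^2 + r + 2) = 5*r^6 - r^5 - 5*r^4 - 4*r^3 - r^2 - r - 12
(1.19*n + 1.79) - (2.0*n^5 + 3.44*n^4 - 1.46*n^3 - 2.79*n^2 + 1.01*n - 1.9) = -2.0*n^5 - 3.44*n^4 + 1.46*n^3 + 2.79*n^2 + 0.18*n + 3.69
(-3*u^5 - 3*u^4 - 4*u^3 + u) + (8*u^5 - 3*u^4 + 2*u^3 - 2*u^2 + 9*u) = 5*u^5 - 6*u^4 - 2*u^3 - 2*u^2 + 10*u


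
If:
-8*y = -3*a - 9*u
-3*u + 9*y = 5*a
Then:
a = 19*y/12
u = 13*y/36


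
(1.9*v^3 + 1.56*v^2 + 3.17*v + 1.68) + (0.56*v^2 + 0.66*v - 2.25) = 1.9*v^3 + 2.12*v^2 + 3.83*v - 0.57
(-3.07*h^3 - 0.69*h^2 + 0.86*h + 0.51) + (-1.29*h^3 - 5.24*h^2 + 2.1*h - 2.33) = -4.36*h^3 - 5.93*h^2 + 2.96*h - 1.82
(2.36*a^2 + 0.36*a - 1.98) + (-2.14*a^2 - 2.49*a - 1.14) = 0.22*a^2 - 2.13*a - 3.12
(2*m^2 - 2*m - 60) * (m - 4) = 2*m^3 - 10*m^2 - 52*m + 240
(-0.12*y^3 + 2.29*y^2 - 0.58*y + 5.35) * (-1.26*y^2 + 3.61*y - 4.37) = 0.1512*y^5 - 3.3186*y^4 + 9.5221*y^3 - 18.8421*y^2 + 21.8481*y - 23.3795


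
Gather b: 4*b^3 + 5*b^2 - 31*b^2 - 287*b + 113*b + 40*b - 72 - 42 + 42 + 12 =4*b^3 - 26*b^2 - 134*b - 60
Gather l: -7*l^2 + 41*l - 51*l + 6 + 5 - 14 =-7*l^2 - 10*l - 3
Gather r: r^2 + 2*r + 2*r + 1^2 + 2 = r^2 + 4*r + 3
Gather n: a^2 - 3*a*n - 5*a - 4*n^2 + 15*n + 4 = a^2 - 5*a - 4*n^2 + n*(15 - 3*a) + 4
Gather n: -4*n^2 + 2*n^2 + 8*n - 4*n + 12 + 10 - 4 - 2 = -2*n^2 + 4*n + 16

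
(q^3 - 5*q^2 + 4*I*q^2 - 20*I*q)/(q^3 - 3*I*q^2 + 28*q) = (q - 5)/(q - 7*I)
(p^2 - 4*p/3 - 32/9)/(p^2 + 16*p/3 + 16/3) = (p - 8/3)/(p + 4)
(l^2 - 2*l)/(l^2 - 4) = l/(l + 2)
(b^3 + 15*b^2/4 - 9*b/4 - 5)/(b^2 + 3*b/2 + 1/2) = (4*b^2 + 11*b - 20)/(2*(2*b + 1))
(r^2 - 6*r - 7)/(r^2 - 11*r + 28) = (r + 1)/(r - 4)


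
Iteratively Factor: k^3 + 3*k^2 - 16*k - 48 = (k - 4)*(k^2 + 7*k + 12) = (k - 4)*(k + 3)*(k + 4)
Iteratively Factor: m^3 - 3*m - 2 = (m + 1)*(m^2 - m - 2) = (m - 2)*(m + 1)*(m + 1)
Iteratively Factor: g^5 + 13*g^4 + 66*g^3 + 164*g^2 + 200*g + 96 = (g + 2)*(g^4 + 11*g^3 + 44*g^2 + 76*g + 48) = (g + 2)^2*(g^3 + 9*g^2 + 26*g + 24) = (g + 2)^2*(g + 4)*(g^2 + 5*g + 6) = (g + 2)^2*(g + 3)*(g + 4)*(g + 2)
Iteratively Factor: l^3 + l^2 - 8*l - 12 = (l - 3)*(l^2 + 4*l + 4) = (l - 3)*(l + 2)*(l + 2)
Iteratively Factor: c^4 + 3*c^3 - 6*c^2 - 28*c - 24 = (c + 2)*(c^3 + c^2 - 8*c - 12) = (c + 2)^2*(c^2 - c - 6) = (c - 3)*(c + 2)^2*(c + 2)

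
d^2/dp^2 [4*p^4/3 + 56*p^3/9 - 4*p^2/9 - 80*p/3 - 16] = 16*p^2 + 112*p/3 - 8/9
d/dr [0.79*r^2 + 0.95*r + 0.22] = 1.58*r + 0.95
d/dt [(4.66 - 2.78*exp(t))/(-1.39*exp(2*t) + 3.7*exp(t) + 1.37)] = (-3.8642*exp(2*t) + 12.9548*exp(t) - 21.0506)*exp(t)/(1.9321*exp(4*t) - 10.286*exp(3*t) + 9.8814*exp(2*t) + 10.138*exp(t) + 1.8769)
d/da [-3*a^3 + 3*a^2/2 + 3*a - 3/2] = -9*a^2 + 3*a + 3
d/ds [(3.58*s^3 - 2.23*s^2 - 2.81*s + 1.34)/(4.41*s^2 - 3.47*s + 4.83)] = (15.7878*s^4 - 24.8452*s^3 + 72.0044*s^2 - 33.3606*s - 8.9225)/(19.4481*s^4 - 30.6054*s^3 + 54.6415*s^2 - 33.5202*s + 23.3289)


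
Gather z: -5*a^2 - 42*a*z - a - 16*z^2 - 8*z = -5*a^2 - a - 16*z^2 + z*(-42*a - 8)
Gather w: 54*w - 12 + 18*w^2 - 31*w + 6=18*w^2 + 23*w - 6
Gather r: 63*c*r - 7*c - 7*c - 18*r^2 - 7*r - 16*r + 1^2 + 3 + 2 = -14*c - 18*r^2 + r*(63*c - 23) + 6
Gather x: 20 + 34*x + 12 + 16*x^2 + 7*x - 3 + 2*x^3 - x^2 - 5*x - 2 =2*x^3 + 15*x^2 + 36*x + 27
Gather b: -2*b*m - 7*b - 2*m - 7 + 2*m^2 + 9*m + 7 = b*(-2*m - 7) + 2*m^2 + 7*m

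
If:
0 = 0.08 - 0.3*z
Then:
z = 0.27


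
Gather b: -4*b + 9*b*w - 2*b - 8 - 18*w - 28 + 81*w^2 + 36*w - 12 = b*(9*w - 6) + 81*w^2 + 18*w - 48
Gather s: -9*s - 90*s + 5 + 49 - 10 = 44 - 99*s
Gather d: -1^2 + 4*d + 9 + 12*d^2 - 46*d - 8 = 12*d^2 - 42*d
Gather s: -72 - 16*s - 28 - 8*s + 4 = -24*s - 96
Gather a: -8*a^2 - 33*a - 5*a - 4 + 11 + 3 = -8*a^2 - 38*a + 10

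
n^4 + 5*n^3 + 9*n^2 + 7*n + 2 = (n + 1)^3*(n + 2)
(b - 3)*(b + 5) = b^2 + 2*b - 15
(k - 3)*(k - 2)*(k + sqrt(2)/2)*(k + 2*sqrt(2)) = k^4 - 5*k^3 + 5*sqrt(2)*k^3/2 - 25*sqrt(2)*k^2/2 + 8*k^2 - 10*k + 15*sqrt(2)*k + 12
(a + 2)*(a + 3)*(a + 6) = a^3 + 11*a^2 + 36*a + 36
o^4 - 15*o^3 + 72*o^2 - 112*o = o*(o - 7)*(o - 4)^2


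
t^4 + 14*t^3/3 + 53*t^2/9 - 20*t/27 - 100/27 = (t - 2/3)*(t + 5/3)^2*(t + 2)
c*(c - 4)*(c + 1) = c^3 - 3*c^2 - 4*c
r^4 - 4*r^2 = r^2*(r - 2)*(r + 2)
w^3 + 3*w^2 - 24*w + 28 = (w - 2)^2*(w + 7)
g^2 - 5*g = g*(g - 5)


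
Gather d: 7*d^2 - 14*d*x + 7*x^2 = 7*d^2 - 14*d*x + 7*x^2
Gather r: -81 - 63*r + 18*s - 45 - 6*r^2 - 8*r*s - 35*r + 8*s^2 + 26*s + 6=-6*r^2 + r*(-8*s - 98) + 8*s^2 + 44*s - 120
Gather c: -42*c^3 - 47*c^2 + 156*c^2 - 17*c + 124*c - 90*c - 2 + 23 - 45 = -42*c^3 + 109*c^2 + 17*c - 24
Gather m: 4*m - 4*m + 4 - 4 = 0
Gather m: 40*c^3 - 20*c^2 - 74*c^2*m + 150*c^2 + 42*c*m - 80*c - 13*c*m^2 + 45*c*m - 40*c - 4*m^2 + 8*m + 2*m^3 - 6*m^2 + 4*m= 40*c^3 + 130*c^2 - 120*c + 2*m^3 + m^2*(-13*c - 10) + m*(-74*c^2 + 87*c + 12)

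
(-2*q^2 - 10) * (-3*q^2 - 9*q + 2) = 6*q^4 + 18*q^3 + 26*q^2 + 90*q - 20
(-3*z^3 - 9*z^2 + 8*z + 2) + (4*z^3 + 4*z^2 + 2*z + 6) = z^3 - 5*z^2 + 10*z + 8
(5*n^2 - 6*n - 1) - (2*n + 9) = 5*n^2 - 8*n - 10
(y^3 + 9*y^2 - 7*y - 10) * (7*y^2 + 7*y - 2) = 7*y^5 + 70*y^4 + 12*y^3 - 137*y^2 - 56*y + 20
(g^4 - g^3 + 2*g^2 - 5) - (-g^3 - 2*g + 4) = g^4 + 2*g^2 + 2*g - 9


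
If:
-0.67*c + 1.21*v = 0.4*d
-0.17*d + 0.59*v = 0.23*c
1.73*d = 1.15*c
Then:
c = 0.00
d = 0.00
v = 0.00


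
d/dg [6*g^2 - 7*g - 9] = 12*g - 7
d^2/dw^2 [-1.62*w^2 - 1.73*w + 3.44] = -3.24000000000000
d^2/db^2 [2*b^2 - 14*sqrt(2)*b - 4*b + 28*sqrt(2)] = 4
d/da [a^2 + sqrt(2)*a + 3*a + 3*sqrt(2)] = 2*a + sqrt(2) + 3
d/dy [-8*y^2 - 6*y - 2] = -16*y - 6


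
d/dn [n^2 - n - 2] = 2*n - 1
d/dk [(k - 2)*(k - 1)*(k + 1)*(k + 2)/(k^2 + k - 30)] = (2*k^5 + 3*k^4 - 120*k^3 - 5*k^2 + 292*k - 4)/(k^4 + 2*k^3 - 59*k^2 - 60*k + 900)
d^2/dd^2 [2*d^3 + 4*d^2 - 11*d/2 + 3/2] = 12*d + 8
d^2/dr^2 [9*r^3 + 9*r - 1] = 54*r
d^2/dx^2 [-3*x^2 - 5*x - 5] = -6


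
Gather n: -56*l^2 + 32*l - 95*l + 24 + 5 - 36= -56*l^2 - 63*l - 7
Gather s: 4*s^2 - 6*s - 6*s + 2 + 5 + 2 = 4*s^2 - 12*s + 9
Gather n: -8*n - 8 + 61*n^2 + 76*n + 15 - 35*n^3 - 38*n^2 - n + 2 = -35*n^3 + 23*n^2 + 67*n + 9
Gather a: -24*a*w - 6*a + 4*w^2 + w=a*(-24*w - 6) + 4*w^2 + w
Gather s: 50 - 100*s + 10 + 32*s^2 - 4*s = 32*s^2 - 104*s + 60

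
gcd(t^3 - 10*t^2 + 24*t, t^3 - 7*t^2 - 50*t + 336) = t - 6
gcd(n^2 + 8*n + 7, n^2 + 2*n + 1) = n + 1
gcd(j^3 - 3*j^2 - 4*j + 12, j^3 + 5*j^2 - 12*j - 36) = j^2 - j - 6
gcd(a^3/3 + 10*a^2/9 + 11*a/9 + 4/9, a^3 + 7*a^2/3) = 1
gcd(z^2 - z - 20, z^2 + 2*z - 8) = z + 4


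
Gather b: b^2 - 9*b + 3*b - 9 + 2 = b^2 - 6*b - 7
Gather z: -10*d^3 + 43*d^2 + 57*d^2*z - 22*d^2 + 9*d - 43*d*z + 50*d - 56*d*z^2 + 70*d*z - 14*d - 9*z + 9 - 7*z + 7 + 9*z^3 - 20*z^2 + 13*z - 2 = -10*d^3 + 21*d^2 + 45*d + 9*z^3 + z^2*(-56*d - 20) + z*(57*d^2 + 27*d - 3) + 14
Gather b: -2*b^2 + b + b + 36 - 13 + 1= -2*b^2 + 2*b + 24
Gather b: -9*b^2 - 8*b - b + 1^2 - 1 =-9*b^2 - 9*b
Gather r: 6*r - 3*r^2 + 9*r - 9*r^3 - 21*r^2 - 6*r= -9*r^3 - 24*r^2 + 9*r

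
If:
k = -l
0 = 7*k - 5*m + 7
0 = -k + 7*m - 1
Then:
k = -1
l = 1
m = 0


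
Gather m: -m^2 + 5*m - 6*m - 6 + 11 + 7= -m^2 - m + 12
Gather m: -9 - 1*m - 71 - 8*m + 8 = -9*m - 72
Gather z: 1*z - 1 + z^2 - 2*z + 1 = z^2 - z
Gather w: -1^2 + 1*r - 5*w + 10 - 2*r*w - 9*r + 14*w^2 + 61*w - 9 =-8*r + 14*w^2 + w*(56 - 2*r)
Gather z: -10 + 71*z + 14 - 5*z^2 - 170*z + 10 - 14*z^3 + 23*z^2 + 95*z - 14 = -14*z^3 + 18*z^2 - 4*z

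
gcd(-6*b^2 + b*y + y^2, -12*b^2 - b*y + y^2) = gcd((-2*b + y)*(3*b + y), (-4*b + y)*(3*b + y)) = 3*b + y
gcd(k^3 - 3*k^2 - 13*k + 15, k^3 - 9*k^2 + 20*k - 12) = k - 1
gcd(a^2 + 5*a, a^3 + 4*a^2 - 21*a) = a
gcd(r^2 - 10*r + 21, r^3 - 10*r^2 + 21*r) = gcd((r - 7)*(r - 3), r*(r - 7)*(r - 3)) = r^2 - 10*r + 21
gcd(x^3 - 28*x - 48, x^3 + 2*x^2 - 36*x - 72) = x^2 - 4*x - 12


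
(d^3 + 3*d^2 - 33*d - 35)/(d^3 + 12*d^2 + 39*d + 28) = (d - 5)/(d + 4)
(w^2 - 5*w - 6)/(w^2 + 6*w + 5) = (w - 6)/(w + 5)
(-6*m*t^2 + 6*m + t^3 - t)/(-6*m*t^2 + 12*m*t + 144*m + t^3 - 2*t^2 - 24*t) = (t^2 - 1)/(t^2 - 2*t - 24)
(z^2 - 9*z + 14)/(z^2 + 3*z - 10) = (z - 7)/(z + 5)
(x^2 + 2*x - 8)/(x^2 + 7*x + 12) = (x - 2)/(x + 3)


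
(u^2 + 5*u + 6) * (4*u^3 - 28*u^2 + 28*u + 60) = 4*u^5 - 8*u^4 - 88*u^3 + 32*u^2 + 468*u + 360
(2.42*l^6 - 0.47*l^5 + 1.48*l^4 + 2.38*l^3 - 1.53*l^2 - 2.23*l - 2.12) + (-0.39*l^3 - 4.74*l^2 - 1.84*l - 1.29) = 2.42*l^6 - 0.47*l^5 + 1.48*l^4 + 1.99*l^3 - 6.27*l^2 - 4.07*l - 3.41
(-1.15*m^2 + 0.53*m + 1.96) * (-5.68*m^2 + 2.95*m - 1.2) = 6.532*m^4 - 6.4029*m^3 - 8.1893*m^2 + 5.146*m - 2.352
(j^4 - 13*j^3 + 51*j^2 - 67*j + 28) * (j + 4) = j^5 - 9*j^4 - j^3 + 137*j^2 - 240*j + 112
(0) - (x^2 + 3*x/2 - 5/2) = -x^2 - 3*x/2 + 5/2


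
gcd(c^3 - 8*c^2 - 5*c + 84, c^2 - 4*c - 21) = c^2 - 4*c - 21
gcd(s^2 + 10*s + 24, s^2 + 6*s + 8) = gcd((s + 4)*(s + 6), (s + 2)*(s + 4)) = s + 4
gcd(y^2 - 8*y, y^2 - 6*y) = y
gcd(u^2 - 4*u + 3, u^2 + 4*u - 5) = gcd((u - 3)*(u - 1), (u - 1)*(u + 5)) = u - 1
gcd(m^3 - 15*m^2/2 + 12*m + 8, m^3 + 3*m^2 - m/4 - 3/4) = m + 1/2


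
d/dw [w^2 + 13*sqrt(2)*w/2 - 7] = 2*w + 13*sqrt(2)/2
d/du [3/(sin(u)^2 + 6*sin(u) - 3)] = -6*(sin(u) + 3)*cos(u)/(sin(u)^2 + 6*sin(u) - 3)^2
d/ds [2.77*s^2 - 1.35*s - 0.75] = 5.54*s - 1.35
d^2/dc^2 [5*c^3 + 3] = 30*c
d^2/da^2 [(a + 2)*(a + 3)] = 2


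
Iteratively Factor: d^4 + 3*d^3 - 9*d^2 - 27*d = (d - 3)*(d^3 + 6*d^2 + 9*d) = d*(d - 3)*(d^2 + 6*d + 9) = d*(d - 3)*(d + 3)*(d + 3)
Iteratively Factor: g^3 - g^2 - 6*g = (g + 2)*(g^2 - 3*g) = (g - 3)*(g + 2)*(g)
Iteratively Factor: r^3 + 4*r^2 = (r)*(r^2 + 4*r) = r^2*(r + 4)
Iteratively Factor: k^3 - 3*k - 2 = (k + 1)*(k^2 - k - 2) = (k - 2)*(k + 1)*(k + 1)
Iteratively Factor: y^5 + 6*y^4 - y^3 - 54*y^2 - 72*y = (y)*(y^4 + 6*y^3 - y^2 - 54*y - 72) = y*(y + 3)*(y^3 + 3*y^2 - 10*y - 24) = y*(y - 3)*(y + 3)*(y^2 + 6*y + 8) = y*(y - 3)*(y + 2)*(y + 3)*(y + 4)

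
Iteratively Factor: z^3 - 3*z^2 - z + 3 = (z - 1)*(z^2 - 2*z - 3) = (z - 1)*(z + 1)*(z - 3)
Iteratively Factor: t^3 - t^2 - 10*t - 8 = (t + 2)*(t^2 - 3*t - 4) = (t - 4)*(t + 2)*(t + 1)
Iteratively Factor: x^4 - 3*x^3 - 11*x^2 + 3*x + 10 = (x - 1)*(x^3 - 2*x^2 - 13*x - 10) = (x - 5)*(x - 1)*(x^2 + 3*x + 2) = (x - 5)*(x - 1)*(x + 1)*(x + 2)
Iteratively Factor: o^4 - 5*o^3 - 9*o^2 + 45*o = (o - 5)*(o^3 - 9*o) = (o - 5)*(o - 3)*(o^2 + 3*o) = o*(o - 5)*(o - 3)*(o + 3)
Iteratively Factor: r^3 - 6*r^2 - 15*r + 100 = (r - 5)*(r^2 - r - 20) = (r - 5)*(r + 4)*(r - 5)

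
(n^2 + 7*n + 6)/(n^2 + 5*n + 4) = (n + 6)/(n + 4)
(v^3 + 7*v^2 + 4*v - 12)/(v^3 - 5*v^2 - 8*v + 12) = (v + 6)/(v - 6)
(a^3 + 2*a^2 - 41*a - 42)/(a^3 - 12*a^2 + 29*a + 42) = (a + 7)/(a - 7)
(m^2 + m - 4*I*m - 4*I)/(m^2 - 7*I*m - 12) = (m + 1)/(m - 3*I)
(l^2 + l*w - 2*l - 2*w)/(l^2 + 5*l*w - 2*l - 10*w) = (l + w)/(l + 5*w)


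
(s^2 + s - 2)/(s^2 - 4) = (s - 1)/(s - 2)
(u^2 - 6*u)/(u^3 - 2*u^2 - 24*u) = 1/(u + 4)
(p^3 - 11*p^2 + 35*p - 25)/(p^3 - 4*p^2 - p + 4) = (p^2 - 10*p + 25)/(p^2 - 3*p - 4)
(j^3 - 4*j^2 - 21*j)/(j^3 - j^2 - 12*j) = (j - 7)/(j - 4)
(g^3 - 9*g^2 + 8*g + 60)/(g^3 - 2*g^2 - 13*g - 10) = (g - 6)/(g + 1)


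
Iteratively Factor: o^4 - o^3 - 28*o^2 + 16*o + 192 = (o + 3)*(o^3 - 4*o^2 - 16*o + 64) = (o + 3)*(o + 4)*(o^2 - 8*o + 16) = (o - 4)*(o + 3)*(o + 4)*(o - 4)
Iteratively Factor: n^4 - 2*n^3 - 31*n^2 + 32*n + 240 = (n - 5)*(n^3 + 3*n^2 - 16*n - 48) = (n - 5)*(n + 4)*(n^2 - n - 12) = (n - 5)*(n + 3)*(n + 4)*(n - 4)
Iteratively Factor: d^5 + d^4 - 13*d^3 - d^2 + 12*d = (d - 1)*(d^4 + 2*d^3 - 11*d^2 - 12*d) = d*(d - 1)*(d^3 + 2*d^2 - 11*d - 12) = d*(d - 1)*(d + 1)*(d^2 + d - 12) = d*(d - 3)*(d - 1)*(d + 1)*(d + 4)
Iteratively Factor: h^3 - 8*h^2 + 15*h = (h - 5)*(h^2 - 3*h) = (h - 5)*(h - 3)*(h)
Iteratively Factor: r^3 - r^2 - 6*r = (r + 2)*(r^2 - 3*r) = r*(r + 2)*(r - 3)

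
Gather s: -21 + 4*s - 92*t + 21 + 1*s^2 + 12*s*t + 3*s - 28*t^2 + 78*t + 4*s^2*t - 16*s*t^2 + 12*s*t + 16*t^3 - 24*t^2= s^2*(4*t + 1) + s*(-16*t^2 + 24*t + 7) + 16*t^3 - 52*t^2 - 14*t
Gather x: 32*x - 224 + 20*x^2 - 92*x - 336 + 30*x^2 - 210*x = 50*x^2 - 270*x - 560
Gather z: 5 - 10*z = 5 - 10*z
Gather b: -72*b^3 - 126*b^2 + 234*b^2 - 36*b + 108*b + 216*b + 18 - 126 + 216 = -72*b^3 + 108*b^2 + 288*b + 108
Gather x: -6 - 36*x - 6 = -36*x - 12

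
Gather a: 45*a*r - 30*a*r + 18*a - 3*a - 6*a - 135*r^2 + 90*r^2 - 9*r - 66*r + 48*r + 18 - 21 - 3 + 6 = a*(15*r + 9) - 45*r^2 - 27*r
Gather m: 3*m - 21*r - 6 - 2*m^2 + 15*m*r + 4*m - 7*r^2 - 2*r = -2*m^2 + m*(15*r + 7) - 7*r^2 - 23*r - 6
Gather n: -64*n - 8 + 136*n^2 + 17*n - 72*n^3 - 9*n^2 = -72*n^3 + 127*n^2 - 47*n - 8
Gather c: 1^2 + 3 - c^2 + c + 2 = -c^2 + c + 6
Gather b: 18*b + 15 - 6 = 18*b + 9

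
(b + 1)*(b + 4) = b^2 + 5*b + 4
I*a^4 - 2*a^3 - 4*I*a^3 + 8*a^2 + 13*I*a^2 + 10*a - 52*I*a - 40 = (a - 4)*(a - 2*I)*(a + 5*I)*(I*a + 1)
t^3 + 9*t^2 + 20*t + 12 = (t + 1)*(t + 2)*(t + 6)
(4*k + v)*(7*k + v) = 28*k^2 + 11*k*v + v^2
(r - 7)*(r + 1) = r^2 - 6*r - 7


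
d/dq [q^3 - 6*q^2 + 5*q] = 3*q^2 - 12*q + 5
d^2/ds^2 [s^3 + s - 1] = 6*s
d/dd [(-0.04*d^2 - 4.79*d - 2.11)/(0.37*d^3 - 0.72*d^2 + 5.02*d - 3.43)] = (0.0148*d^4 + 3.5446*d^3 - 1.3075*d^2 - 2.764*d + 27.0219)/(0.1369*d^6 - 0.5328*d^5 + 4.2332*d^4 - 9.767*d^3 + 30.1396*d^2 - 34.4372*d + 11.7649)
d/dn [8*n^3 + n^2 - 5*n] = 24*n^2 + 2*n - 5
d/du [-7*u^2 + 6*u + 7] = 6 - 14*u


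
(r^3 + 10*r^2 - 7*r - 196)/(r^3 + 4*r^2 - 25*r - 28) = (r + 7)/(r + 1)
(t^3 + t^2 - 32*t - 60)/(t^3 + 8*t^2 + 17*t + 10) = (t - 6)/(t + 1)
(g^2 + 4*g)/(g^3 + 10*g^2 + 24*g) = 1/(g + 6)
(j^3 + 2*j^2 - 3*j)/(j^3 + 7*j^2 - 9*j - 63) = j*(j - 1)/(j^2 + 4*j - 21)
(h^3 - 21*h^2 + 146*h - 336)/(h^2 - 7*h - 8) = (h^2 - 13*h + 42)/(h + 1)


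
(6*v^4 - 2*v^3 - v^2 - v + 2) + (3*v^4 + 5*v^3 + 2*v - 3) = 9*v^4 + 3*v^3 - v^2 + v - 1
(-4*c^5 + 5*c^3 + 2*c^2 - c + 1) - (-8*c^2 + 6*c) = -4*c^5 + 5*c^3 + 10*c^2 - 7*c + 1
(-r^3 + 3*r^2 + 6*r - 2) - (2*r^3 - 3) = -3*r^3 + 3*r^2 + 6*r + 1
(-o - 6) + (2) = -o - 4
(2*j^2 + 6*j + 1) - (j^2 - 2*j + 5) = j^2 + 8*j - 4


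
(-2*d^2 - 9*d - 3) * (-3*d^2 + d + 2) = 6*d^4 + 25*d^3 - 4*d^2 - 21*d - 6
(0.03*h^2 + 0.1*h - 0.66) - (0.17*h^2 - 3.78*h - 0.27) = -0.14*h^2 + 3.88*h - 0.39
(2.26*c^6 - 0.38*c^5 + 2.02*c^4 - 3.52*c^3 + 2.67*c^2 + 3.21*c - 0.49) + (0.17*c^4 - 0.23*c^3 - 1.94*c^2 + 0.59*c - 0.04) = 2.26*c^6 - 0.38*c^5 + 2.19*c^4 - 3.75*c^3 + 0.73*c^2 + 3.8*c - 0.53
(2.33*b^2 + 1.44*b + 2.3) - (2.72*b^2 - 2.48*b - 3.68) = -0.39*b^2 + 3.92*b + 5.98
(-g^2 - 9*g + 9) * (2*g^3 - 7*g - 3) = -2*g^5 - 18*g^4 + 25*g^3 + 66*g^2 - 36*g - 27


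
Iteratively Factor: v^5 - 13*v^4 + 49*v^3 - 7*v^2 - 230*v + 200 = (v - 5)*(v^4 - 8*v^3 + 9*v^2 + 38*v - 40) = (v - 5)*(v - 1)*(v^3 - 7*v^2 + 2*v + 40) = (v - 5)*(v - 4)*(v - 1)*(v^2 - 3*v - 10) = (v - 5)*(v - 4)*(v - 1)*(v + 2)*(v - 5)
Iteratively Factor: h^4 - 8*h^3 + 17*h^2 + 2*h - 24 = (h - 4)*(h^3 - 4*h^2 + h + 6) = (h - 4)*(h - 2)*(h^2 - 2*h - 3) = (h - 4)*(h - 2)*(h + 1)*(h - 3)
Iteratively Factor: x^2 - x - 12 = (x + 3)*(x - 4)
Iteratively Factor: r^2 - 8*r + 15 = (r - 5)*(r - 3)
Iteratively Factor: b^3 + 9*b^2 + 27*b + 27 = (b + 3)*(b^2 + 6*b + 9) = (b + 3)^2*(b + 3)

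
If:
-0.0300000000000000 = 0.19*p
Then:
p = -0.16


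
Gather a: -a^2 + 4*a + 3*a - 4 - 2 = -a^2 + 7*a - 6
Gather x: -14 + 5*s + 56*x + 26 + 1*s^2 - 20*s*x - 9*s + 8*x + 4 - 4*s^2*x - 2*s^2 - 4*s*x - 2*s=-s^2 - 6*s + x*(-4*s^2 - 24*s + 64) + 16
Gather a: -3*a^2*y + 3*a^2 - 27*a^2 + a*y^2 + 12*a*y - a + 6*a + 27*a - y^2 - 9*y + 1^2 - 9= a^2*(-3*y - 24) + a*(y^2 + 12*y + 32) - y^2 - 9*y - 8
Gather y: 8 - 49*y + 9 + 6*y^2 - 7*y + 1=6*y^2 - 56*y + 18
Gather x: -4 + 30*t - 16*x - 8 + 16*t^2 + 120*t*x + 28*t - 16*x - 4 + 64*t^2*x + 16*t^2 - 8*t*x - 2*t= 32*t^2 + 56*t + x*(64*t^2 + 112*t - 32) - 16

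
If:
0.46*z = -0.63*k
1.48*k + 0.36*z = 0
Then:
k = 0.00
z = 0.00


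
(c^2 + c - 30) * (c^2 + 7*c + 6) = c^4 + 8*c^3 - 17*c^2 - 204*c - 180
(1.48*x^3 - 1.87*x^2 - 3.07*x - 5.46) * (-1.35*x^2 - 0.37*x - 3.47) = -1.998*x^5 + 1.9769*x^4 - 0.2992*x^3 + 14.9958*x^2 + 12.6731*x + 18.9462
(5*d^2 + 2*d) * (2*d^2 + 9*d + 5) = 10*d^4 + 49*d^3 + 43*d^2 + 10*d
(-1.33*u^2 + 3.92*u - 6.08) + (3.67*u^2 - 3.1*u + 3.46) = 2.34*u^2 + 0.82*u - 2.62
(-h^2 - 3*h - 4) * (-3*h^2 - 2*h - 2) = 3*h^4 + 11*h^3 + 20*h^2 + 14*h + 8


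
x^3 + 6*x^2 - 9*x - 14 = (x - 2)*(x + 1)*(x + 7)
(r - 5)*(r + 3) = r^2 - 2*r - 15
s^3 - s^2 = s^2*(s - 1)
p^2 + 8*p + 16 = (p + 4)^2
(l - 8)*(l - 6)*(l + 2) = l^3 - 12*l^2 + 20*l + 96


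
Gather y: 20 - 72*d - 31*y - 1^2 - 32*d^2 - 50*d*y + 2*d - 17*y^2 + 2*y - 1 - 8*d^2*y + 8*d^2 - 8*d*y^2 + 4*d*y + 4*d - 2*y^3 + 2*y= -24*d^2 - 66*d - 2*y^3 + y^2*(-8*d - 17) + y*(-8*d^2 - 46*d - 27) + 18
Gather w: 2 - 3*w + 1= 3 - 3*w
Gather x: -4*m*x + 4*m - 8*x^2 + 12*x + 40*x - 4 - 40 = 4*m - 8*x^2 + x*(52 - 4*m) - 44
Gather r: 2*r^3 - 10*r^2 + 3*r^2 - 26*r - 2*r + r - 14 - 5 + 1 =2*r^3 - 7*r^2 - 27*r - 18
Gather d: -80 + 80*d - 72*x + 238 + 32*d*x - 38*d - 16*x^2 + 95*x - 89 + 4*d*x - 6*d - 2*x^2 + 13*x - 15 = d*(36*x + 36) - 18*x^2 + 36*x + 54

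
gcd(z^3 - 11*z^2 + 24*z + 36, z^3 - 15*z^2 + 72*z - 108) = z^2 - 12*z + 36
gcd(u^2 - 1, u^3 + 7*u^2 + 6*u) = u + 1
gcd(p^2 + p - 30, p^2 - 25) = p - 5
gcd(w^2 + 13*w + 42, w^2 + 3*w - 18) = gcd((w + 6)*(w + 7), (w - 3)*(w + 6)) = w + 6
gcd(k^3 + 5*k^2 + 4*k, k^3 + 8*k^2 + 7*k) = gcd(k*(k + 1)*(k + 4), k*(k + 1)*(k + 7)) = k^2 + k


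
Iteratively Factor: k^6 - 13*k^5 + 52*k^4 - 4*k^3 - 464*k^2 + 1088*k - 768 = (k - 4)*(k^5 - 9*k^4 + 16*k^3 + 60*k^2 - 224*k + 192) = (k - 4)*(k - 2)*(k^4 - 7*k^3 + 2*k^2 + 64*k - 96) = (k - 4)^2*(k - 2)*(k^3 - 3*k^2 - 10*k + 24) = (k - 4)^3*(k - 2)*(k^2 + k - 6) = (k - 4)^3*(k - 2)*(k + 3)*(k - 2)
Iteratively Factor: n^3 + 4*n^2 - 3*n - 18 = (n - 2)*(n^2 + 6*n + 9) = (n - 2)*(n + 3)*(n + 3)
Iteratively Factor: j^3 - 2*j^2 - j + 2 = (j - 2)*(j^2 - 1) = (j - 2)*(j + 1)*(j - 1)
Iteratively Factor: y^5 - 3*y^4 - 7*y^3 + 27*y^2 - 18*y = (y)*(y^4 - 3*y^3 - 7*y^2 + 27*y - 18) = y*(y - 2)*(y^3 - y^2 - 9*y + 9) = y*(y - 2)*(y + 3)*(y^2 - 4*y + 3) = y*(y - 2)*(y - 1)*(y + 3)*(y - 3)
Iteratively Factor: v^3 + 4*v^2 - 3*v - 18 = (v - 2)*(v^2 + 6*v + 9) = (v - 2)*(v + 3)*(v + 3)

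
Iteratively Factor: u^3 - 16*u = (u - 4)*(u^2 + 4*u) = (u - 4)*(u + 4)*(u)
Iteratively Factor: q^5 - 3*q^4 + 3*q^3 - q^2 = (q - 1)*(q^4 - 2*q^3 + q^2) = (q - 1)^2*(q^3 - q^2) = q*(q - 1)^2*(q^2 - q) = q^2*(q - 1)^2*(q - 1)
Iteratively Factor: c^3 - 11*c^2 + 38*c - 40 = (c - 2)*(c^2 - 9*c + 20) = (c - 5)*(c - 2)*(c - 4)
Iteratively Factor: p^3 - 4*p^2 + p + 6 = (p + 1)*(p^2 - 5*p + 6) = (p - 2)*(p + 1)*(p - 3)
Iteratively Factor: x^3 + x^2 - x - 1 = (x - 1)*(x^2 + 2*x + 1) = (x - 1)*(x + 1)*(x + 1)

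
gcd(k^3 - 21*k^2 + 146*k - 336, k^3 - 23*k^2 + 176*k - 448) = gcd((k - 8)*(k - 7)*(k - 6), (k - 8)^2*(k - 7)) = k^2 - 15*k + 56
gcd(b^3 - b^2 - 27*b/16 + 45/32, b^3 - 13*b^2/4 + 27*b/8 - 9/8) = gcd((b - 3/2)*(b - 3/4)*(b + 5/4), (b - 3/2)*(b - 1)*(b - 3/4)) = b^2 - 9*b/4 + 9/8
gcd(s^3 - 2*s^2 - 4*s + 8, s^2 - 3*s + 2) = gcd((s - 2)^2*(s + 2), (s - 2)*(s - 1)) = s - 2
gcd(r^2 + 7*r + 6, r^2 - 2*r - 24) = 1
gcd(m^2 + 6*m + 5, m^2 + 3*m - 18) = 1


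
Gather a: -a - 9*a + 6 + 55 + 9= 70 - 10*a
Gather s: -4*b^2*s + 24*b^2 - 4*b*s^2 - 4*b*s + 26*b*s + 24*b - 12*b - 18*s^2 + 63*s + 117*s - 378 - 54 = 24*b^2 + 12*b + s^2*(-4*b - 18) + s*(-4*b^2 + 22*b + 180) - 432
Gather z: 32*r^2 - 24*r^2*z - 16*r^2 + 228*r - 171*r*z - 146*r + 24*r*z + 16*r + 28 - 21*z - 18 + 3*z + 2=16*r^2 + 98*r + z*(-24*r^2 - 147*r - 18) + 12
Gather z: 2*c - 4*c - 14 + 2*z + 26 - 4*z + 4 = -2*c - 2*z + 16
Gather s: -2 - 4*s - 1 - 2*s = -6*s - 3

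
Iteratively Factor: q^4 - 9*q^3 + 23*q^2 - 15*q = (q - 1)*(q^3 - 8*q^2 + 15*q) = (q - 3)*(q - 1)*(q^2 - 5*q) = q*(q - 3)*(q - 1)*(q - 5)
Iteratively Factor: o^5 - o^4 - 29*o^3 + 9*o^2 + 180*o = (o + 4)*(o^4 - 5*o^3 - 9*o^2 + 45*o) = (o - 5)*(o + 4)*(o^3 - 9*o) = o*(o - 5)*(o + 4)*(o^2 - 9) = o*(o - 5)*(o + 3)*(o + 4)*(o - 3)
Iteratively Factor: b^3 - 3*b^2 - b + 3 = (b - 1)*(b^2 - 2*b - 3) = (b - 1)*(b + 1)*(b - 3)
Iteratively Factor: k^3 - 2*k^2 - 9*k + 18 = (k - 3)*(k^2 + k - 6) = (k - 3)*(k + 3)*(k - 2)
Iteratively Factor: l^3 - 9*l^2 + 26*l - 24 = (l - 4)*(l^2 - 5*l + 6) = (l - 4)*(l - 2)*(l - 3)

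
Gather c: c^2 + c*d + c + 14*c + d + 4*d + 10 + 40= c^2 + c*(d + 15) + 5*d + 50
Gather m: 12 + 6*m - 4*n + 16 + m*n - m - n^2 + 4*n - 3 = m*(n + 5) - n^2 + 25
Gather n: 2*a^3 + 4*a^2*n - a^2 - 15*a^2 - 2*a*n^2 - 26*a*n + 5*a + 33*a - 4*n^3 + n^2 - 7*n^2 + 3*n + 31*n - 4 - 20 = 2*a^3 - 16*a^2 + 38*a - 4*n^3 + n^2*(-2*a - 6) + n*(4*a^2 - 26*a + 34) - 24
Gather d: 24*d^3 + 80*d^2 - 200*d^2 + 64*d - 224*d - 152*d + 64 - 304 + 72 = 24*d^3 - 120*d^2 - 312*d - 168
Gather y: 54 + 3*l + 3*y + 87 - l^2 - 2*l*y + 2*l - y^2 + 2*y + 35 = -l^2 + 5*l - y^2 + y*(5 - 2*l) + 176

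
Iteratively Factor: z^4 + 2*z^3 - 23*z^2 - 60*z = (z + 3)*(z^3 - z^2 - 20*z) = (z + 3)*(z + 4)*(z^2 - 5*z) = z*(z + 3)*(z + 4)*(z - 5)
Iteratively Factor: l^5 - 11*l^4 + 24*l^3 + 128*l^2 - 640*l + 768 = (l - 3)*(l^4 - 8*l^3 + 128*l - 256) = (l - 4)*(l - 3)*(l^3 - 4*l^2 - 16*l + 64) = (l - 4)^2*(l - 3)*(l^2 - 16) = (l - 4)^3*(l - 3)*(l + 4)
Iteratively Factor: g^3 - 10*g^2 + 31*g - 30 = (g - 5)*(g^2 - 5*g + 6) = (g - 5)*(g - 3)*(g - 2)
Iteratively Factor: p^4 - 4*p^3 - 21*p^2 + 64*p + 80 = (p - 4)*(p^3 - 21*p - 20) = (p - 4)*(p + 1)*(p^2 - p - 20) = (p - 4)*(p + 1)*(p + 4)*(p - 5)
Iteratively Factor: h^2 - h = (h - 1)*(h)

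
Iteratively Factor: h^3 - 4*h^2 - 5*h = (h + 1)*(h^2 - 5*h) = (h - 5)*(h + 1)*(h)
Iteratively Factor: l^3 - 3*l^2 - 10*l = (l)*(l^2 - 3*l - 10) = l*(l - 5)*(l + 2)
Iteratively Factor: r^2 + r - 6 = (r - 2)*(r + 3)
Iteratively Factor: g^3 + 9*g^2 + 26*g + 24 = (g + 3)*(g^2 + 6*g + 8) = (g + 2)*(g + 3)*(g + 4)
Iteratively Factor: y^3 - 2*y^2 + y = (y)*(y^2 - 2*y + 1) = y*(y - 1)*(y - 1)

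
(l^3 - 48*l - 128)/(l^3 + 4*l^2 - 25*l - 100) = (l^2 - 4*l - 32)/(l^2 - 25)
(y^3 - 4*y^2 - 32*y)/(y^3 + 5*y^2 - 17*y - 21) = y*(y^2 - 4*y - 32)/(y^3 + 5*y^2 - 17*y - 21)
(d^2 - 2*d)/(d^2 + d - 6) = d/(d + 3)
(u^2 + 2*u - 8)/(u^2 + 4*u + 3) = (u^2 + 2*u - 8)/(u^2 + 4*u + 3)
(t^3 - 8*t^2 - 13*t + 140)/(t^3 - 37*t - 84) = (t - 5)/(t + 3)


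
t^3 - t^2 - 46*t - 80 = (t - 8)*(t + 2)*(t + 5)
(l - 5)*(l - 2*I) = l^2 - 5*l - 2*I*l + 10*I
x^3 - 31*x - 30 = (x - 6)*(x + 1)*(x + 5)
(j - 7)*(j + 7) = j^2 - 49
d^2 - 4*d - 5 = (d - 5)*(d + 1)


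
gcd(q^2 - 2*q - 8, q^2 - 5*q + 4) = q - 4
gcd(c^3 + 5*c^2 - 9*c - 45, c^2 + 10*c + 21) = c + 3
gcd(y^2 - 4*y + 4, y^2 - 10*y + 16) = y - 2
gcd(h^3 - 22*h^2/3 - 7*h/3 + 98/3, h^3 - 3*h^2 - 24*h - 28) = h^2 - 5*h - 14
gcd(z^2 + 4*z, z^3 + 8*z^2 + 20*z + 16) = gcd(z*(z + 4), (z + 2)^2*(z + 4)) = z + 4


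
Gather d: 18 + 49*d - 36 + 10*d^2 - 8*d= 10*d^2 + 41*d - 18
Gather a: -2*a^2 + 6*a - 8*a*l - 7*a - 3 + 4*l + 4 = -2*a^2 + a*(-8*l - 1) + 4*l + 1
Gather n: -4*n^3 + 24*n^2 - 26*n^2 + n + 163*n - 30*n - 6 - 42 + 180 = -4*n^3 - 2*n^2 + 134*n + 132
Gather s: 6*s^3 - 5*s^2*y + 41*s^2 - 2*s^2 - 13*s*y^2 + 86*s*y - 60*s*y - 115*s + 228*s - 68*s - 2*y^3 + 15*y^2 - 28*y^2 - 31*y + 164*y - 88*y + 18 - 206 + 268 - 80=6*s^3 + s^2*(39 - 5*y) + s*(-13*y^2 + 26*y + 45) - 2*y^3 - 13*y^2 + 45*y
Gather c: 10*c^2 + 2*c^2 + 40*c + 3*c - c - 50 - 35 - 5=12*c^2 + 42*c - 90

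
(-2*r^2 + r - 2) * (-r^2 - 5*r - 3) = 2*r^4 + 9*r^3 + 3*r^2 + 7*r + 6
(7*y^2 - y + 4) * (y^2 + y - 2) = 7*y^4 + 6*y^3 - 11*y^2 + 6*y - 8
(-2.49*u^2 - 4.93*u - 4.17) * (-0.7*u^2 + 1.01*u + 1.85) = 1.743*u^4 + 0.936099999999999*u^3 - 6.6668*u^2 - 13.3322*u - 7.7145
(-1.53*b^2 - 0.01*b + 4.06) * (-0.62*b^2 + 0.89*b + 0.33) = 0.9486*b^4 - 1.3555*b^3 - 3.031*b^2 + 3.6101*b + 1.3398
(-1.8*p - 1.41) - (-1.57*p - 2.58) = 1.17 - 0.23*p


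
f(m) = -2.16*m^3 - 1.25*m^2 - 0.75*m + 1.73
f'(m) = -6.48*m^2 - 2.5*m - 0.75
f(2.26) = -31.28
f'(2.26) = -39.50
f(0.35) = 1.22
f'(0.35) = -2.42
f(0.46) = 0.91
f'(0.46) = -3.27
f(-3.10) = 56.39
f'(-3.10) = -55.27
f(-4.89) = 228.08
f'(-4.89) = -143.48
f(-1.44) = 6.67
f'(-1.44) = -10.59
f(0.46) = 0.91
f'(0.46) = -3.27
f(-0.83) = 2.73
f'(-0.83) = -3.14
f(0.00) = 1.73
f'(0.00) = -0.75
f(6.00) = -514.33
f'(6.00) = -249.03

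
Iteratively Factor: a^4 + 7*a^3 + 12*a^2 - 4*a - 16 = (a + 2)*(a^3 + 5*a^2 + 2*a - 8) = (a + 2)^2*(a^2 + 3*a - 4) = (a - 1)*(a + 2)^2*(a + 4)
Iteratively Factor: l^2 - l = (l - 1)*(l)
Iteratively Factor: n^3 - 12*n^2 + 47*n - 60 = (n - 4)*(n^2 - 8*n + 15) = (n - 5)*(n - 4)*(n - 3)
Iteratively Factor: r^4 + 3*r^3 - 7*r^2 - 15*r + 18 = (r + 3)*(r^3 - 7*r + 6) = (r + 3)^2*(r^2 - 3*r + 2) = (r - 2)*(r + 3)^2*(r - 1)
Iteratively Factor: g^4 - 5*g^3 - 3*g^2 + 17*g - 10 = (g - 1)*(g^3 - 4*g^2 - 7*g + 10) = (g - 1)^2*(g^2 - 3*g - 10) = (g - 5)*(g - 1)^2*(g + 2)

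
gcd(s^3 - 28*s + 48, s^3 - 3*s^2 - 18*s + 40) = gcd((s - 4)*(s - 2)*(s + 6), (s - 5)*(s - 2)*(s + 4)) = s - 2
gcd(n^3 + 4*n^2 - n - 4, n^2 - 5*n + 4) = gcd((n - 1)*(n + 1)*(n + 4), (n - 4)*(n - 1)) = n - 1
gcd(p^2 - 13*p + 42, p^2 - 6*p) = p - 6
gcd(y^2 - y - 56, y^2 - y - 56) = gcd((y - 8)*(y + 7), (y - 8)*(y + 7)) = y^2 - y - 56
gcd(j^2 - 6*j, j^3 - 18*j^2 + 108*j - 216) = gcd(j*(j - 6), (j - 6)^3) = j - 6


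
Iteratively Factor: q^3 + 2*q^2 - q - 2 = (q - 1)*(q^2 + 3*q + 2) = (q - 1)*(q + 1)*(q + 2)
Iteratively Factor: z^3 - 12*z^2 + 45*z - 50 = (z - 2)*(z^2 - 10*z + 25) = (z - 5)*(z - 2)*(z - 5)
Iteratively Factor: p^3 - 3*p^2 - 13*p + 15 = (p + 3)*(p^2 - 6*p + 5) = (p - 5)*(p + 3)*(p - 1)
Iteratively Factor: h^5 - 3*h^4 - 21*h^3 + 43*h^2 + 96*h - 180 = (h - 5)*(h^4 + 2*h^3 - 11*h^2 - 12*h + 36) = (h - 5)*(h - 2)*(h^3 + 4*h^2 - 3*h - 18) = (h - 5)*(h - 2)^2*(h^2 + 6*h + 9) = (h - 5)*(h - 2)^2*(h + 3)*(h + 3)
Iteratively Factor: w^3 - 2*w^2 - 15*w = (w)*(w^2 - 2*w - 15) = w*(w - 5)*(w + 3)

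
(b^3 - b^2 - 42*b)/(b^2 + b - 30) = b*(b - 7)/(b - 5)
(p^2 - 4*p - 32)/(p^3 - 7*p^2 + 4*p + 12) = (p^2 - 4*p - 32)/(p^3 - 7*p^2 + 4*p + 12)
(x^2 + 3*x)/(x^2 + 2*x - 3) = x/(x - 1)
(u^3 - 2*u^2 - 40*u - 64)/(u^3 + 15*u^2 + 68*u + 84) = (u^2 - 4*u - 32)/(u^2 + 13*u + 42)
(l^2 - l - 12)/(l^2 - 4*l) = (l + 3)/l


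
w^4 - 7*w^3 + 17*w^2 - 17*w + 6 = (w - 3)*(w - 2)*(w - 1)^2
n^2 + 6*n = n*(n + 6)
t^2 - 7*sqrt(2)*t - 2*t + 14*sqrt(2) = (t - 2)*(t - 7*sqrt(2))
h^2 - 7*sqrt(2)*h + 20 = (h - 5*sqrt(2))*(h - 2*sqrt(2))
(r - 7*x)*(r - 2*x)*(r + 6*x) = r^3 - 3*r^2*x - 40*r*x^2 + 84*x^3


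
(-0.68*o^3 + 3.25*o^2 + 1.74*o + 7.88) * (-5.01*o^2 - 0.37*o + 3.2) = 3.4068*o^5 - 16.0309*o^4 - 12.0959*o^3 - 29.7226*o^2 + 2.6524*o + 25.216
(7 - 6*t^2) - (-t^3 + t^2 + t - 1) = t^3 - 7*t^2 - t + 8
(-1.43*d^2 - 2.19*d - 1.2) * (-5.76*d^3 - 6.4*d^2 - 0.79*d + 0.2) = 8.2368*d^5 + 21.7664*d^4 + 22.0577*d^3 + 9.1241*d^2 + 0.51*d - 0.24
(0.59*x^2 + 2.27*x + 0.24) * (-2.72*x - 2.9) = -1.6048*x^3 - 7.8854*x^2 - 7.2358*x - 0.696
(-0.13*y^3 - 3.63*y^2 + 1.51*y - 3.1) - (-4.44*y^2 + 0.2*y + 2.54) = -0.13*y^3 + 0.81*y^2 + 1.31*y - 5.64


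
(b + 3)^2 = b^2 + 6*b + 9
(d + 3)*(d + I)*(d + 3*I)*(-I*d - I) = -I*d^4 + 4*d^3 - 4*I*d^3 + 16*d^2 + 12*d + 12*I*d + 9*I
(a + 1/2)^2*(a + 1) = a^3 + 2*a^2 + 5*a/4 + 1/4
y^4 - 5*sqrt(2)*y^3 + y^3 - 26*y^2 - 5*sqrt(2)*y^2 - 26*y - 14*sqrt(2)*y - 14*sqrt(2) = (y + 1)*(y - 7*sqrt(2))*(y + sqrt(2))^2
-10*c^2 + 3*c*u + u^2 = (-2*c + u)*(5*c + u)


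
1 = 1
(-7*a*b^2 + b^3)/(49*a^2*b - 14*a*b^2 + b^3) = -b/(7*a - b)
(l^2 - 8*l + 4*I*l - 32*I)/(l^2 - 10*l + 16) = (l + 4*I)/(l - 2)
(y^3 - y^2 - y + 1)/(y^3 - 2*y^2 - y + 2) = (y - 1)/(y - 2)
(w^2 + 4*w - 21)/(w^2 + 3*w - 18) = (w + 7)/(w + 6)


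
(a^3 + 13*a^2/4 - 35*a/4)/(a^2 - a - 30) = a*(4*a - 7)/(4*(a - 6))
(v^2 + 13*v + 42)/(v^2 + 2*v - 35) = (v + 6)/(v - 5)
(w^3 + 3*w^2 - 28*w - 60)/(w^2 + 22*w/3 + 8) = 3*(w^2 - 3*w - 10)/(3*w + 4)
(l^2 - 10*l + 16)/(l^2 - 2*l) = (l - 8)/l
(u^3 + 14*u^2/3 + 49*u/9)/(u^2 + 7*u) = (9*u^2 + 42*u + 49)/(9*(u + 7))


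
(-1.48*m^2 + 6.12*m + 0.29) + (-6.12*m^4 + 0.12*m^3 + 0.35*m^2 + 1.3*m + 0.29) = -6.12*m^4 + 0.12*m^3 - 1.13*m^2 + 7.42*m + 0.58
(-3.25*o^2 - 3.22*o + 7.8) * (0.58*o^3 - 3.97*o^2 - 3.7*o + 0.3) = -1.885*o^5 + 11.0349*o^4 + 29.3324*o^3 - 20.027*o^2 - 29.826*o + 2.34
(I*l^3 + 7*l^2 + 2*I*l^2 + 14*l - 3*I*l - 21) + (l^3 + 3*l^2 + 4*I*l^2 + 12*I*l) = l^3 + I*l^3 + 10*l^2 + 6*I*l^2 + 14*l + 9*I*l - 21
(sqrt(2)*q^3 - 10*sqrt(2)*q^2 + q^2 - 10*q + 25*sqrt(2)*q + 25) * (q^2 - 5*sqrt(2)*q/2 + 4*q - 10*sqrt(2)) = sqrt(2)*q^5 - 6*sqrt(2)*q^4 - 4*q^4 - 35*sqrt(2)*q^3/2 + 24*q^3 + 60*q^2 + 115*sqrt(2)*q^2 - 400*q + 75*sqrt(2)*q/2 - 250*sqrt(2)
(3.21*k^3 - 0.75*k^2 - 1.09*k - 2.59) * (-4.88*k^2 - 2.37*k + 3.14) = -15.6648*k^5 - 3.9477*k^4 + 17.1761*k^3 + 12.8675*k^2 + 2.7157*k - 8.1326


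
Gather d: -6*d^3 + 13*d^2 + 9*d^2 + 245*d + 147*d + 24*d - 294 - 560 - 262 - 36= -6*d^3 + 22*d^2 + 416*d - 1152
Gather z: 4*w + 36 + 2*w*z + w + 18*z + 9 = 5*w + z*(2*w + 18) + 45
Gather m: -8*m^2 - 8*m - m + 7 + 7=-8*m^2 - 9*m + 14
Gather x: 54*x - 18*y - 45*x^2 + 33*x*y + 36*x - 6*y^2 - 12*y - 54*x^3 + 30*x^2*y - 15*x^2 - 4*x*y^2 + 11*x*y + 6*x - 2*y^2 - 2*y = -54*x^3 + x^2*(30*y - 60) + x*(-4*y^2 + 44*y + 96) - 8*y^2 - 32*y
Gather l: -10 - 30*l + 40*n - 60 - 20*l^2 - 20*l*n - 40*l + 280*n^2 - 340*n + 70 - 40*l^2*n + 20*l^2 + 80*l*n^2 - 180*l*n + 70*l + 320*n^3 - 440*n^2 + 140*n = -40*l^2*n + l*(80*n^2 - 200*n) + 320*n^3 - 160*n^2 - 160*n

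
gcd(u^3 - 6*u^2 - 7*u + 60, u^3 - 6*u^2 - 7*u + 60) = u^3 - 6*u^2 - 7*u + 60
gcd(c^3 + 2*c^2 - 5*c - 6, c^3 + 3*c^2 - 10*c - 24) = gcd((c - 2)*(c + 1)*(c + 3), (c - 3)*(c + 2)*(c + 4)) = 1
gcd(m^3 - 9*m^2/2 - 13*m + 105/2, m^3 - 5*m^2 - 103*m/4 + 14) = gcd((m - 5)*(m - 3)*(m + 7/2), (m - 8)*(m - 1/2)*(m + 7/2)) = m + 7/2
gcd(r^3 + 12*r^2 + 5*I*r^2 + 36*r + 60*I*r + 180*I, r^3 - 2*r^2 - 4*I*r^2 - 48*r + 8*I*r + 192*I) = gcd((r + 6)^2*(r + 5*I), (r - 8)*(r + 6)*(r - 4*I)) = r + 6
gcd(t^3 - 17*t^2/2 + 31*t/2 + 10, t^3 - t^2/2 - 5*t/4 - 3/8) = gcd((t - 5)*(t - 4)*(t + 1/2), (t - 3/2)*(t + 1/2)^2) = t + 1/2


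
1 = 1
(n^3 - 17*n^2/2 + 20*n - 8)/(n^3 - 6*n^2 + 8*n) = (n^2 - 9*n/2 + 2)/(n*(n - 2))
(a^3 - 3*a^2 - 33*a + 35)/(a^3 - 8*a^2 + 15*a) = (a^3 - 3*a^2 - 33*a + 35)/(a*(a^2 - 8*a + 15))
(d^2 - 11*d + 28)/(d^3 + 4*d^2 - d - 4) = (d^2 - 11*d + 28)/(d^3 + 4*d^2 - d - 4)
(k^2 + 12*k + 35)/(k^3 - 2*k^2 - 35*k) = (k + 7)/(k*(k - 7))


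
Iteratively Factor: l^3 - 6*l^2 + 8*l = (l - 2)*(l^2 - 4*l) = l*(l - 2)*(l - 4)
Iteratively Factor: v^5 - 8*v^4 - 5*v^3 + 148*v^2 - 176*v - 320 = (v - 5)*(v^4 - 3*v^3 - 20*v^2 + 48*v + 64) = (v - 5)*(v - 4)*(v^3 + v^2 - 16*v - 16) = (v - 5)*(v - 4)*(v + 1)*(v^2 - 16) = (v - 5)*(v - 4)*(v + 1)*(v + 4)*(v - 4)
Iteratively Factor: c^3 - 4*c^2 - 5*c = (c - 5)*(c^2 + c) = c*(c - 5)*(c + 1)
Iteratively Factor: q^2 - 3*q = (q)*(q - 3)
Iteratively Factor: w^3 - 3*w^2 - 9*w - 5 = (w + 1)*(w^2 - 4*w - 5) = (w - 5)*(w + 1)*(w + 1)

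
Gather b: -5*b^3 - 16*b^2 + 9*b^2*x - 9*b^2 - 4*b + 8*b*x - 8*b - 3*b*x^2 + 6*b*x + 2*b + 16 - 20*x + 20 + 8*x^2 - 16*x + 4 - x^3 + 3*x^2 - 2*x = -5*b^3 + b^2*(9*x - 25) + b*(-3*x^2 + 14*x - 10) - x^3 + 11*x^2 - 38*x + 40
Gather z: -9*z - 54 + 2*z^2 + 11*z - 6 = 2*z^2 + 2*z - 60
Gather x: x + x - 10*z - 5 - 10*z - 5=2*x - 20*z - 10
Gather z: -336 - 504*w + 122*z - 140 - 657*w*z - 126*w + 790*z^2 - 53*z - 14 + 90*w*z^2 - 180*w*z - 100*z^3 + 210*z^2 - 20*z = -630*w - 100*z^3 + z^2*(90*w + 1000) + z*(49 - 837*w) - 490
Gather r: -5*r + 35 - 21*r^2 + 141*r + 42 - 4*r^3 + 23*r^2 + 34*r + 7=-4*r^3 + 2*r^2 + 170*r + 84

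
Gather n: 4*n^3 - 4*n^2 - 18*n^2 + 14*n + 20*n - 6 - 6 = 4*n^3 - 22*n^2 + 34*n - 12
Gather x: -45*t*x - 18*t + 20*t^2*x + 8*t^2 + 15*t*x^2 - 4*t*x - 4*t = 8*t^2 + 15*t*x^2 - 22*t + x*(20*t^2 - 49*t)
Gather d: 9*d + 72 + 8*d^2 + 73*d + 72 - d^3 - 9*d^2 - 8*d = -d^3 - d^2 + 74*d + 144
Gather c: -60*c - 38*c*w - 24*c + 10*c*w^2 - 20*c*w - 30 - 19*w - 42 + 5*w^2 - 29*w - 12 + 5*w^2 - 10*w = c*(10*w^2 - 58*w - 84) + 10*w^2 - 58*w - 84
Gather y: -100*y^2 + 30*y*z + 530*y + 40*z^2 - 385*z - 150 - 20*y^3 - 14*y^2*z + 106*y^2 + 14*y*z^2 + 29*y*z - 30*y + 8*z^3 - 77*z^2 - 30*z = -20*y^3 + y^2*(6 - 14*z) + y*(14*z^2 + 59*z + 500) + 8*z^3 - 37*z^2 - 415*z - 150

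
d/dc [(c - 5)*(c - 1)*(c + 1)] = 3*c^2 - 10*c - 1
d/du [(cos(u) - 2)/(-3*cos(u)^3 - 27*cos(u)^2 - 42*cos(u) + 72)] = (69*cos(u) - 3*cos(2*u) - cos(3*u) + 5)*sin(u)/(6*(cos(u)^3 + 9*cos(u)^2 + 14*cos(u) - 24)^2)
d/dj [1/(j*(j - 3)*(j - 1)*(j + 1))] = (-4*j^3 + 9*j^2 + 2*j - 3)/(j^2*(j^6 - 6*j^5 + 7*j^4 + 12*j^3 - 17*j^2 - 6*j + 9))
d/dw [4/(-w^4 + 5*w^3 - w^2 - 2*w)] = 4*(4*w^3 - 15*w^2 + 2*w + 2)/(w^2*(w^3 - 5*w^2 + w + 2)^2)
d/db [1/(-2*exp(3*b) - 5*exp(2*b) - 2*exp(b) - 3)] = (6*exp(2*b) + 10*exp(b) + 2)*exp(b)/(2*exp(3*b) + 5*exp(2*b) + 2*exp(b) + 3)^2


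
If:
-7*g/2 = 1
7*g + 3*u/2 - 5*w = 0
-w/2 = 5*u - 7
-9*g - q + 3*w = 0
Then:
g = -2/7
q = 1896/721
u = 144/103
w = 2/103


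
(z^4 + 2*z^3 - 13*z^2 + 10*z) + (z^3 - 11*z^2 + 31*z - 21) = z^4 + 3*z^3 - 24*z^2 + 41*z - 21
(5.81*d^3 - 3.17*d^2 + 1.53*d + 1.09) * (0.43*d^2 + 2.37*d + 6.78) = 2.4983*d^5 + 12.4066*d^4 + 32.5368*d^3 - 17.3978*d^2 + 12.9567*d + 7.3902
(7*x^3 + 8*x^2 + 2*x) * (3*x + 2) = 21*x^4 + 38*x^3 + 22*x^2 + 4*x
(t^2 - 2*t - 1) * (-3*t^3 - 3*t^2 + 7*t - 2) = -3*t^5 + 3*t^4 + 16*t^3 - 13*t^2 - 3*t + 2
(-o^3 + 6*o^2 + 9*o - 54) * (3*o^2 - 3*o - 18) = -3*o^5 + 21*o^4 + 27*o^3 - 297*o^2 + 972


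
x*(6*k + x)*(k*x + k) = 6*k^2*x^2 + 6*k^2*x + k*x^3 + k*x^2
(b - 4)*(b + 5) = b^2 + b - 20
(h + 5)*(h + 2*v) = h^2 + 2*h*v + 5*h + 10*v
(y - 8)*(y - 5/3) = y^2 - 29*y/3 + 40/3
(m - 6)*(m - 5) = m^2 - 11*m + 30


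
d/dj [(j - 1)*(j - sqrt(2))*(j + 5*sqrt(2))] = 3*j^2 - 2*j + 8*sqrt(2)*j - 10 - 4*sqrt(2)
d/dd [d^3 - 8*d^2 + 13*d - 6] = 3*d^2 - 16*d + 13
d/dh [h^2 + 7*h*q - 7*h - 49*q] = 2*h + 7*q - 7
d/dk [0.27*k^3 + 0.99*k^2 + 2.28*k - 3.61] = 0.81*k^2 + 1.98*k + 2.28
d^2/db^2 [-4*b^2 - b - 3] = -8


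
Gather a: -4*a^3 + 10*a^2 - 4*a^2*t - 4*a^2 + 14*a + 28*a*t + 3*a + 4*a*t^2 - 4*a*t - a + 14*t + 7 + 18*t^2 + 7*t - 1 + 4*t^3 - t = -4*a^3 + a^2*(6 - 4*t) + a*(4*t^2 + 24*t + 16) + 4*t^3 + 18*t^2 + 20*t + 6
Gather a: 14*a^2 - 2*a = 14*a^2 - 2*a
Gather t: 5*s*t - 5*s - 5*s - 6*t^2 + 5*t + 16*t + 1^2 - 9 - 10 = -10*s - 6*t^2 + t*(5*s + 21) - 18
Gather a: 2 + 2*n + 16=2*n + 18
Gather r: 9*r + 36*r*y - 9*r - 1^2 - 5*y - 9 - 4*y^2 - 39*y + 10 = 36*r*y - 4*y^2 - 44*y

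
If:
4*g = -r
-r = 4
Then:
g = 1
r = -4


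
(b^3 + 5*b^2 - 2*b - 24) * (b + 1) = b^4 + 6*b^3 + 3*b^2 - 26*b - 24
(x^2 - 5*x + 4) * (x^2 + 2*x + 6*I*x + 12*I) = x^4 - 3*x^3 + 6*I*x^3 - 6*x^2 - 18*I*x^2 + 8*x - 36*I*x + 48*I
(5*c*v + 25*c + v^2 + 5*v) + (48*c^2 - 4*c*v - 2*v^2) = 48*c^2 + c*v + 25*c - v^2 + 5*v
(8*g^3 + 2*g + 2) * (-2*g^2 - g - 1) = -16*g^5 - 8*g^4 - 12*g^3 - 6*g^2 - 4*g - 2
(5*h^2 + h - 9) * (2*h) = 10*h^3 + 2*h^2 - 18*h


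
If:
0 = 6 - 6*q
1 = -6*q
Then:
No Solution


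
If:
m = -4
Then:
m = -4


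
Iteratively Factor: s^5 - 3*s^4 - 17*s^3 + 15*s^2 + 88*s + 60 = (s + 2)*(s^4 - 5*s^3 - 7*s^2 + 29*s + 30) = (s + 2)^2*(s^3 - 7*s^2 + 7*s + 15) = (s - 3)*(s + 2)^2*(s^2 - 4*s - 5) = (s - 5)*(s - 3)*(s + 2)^2*(s + 1)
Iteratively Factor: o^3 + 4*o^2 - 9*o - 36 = (o + 4)*(o^2 - 9) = (o - 3)*(o + 4)*(o + 3)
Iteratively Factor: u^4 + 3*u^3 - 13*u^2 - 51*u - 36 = (u + 3)*(u^3 - 13*u - 12) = (u + 1)*(u + 3)*(u^2 - u - 12) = (u - 4)*(u + 1)*(u + 3)*(u + 3)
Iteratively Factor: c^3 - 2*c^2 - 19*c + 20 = (c + 4)*(c^2 - 6*c + 5) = (c - 1)*(c + 4)*(c - 5)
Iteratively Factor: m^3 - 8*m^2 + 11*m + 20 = (m - 4)*(m^2 - 4*m - 5) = (m - 4)*(m + 1)*(m - 5)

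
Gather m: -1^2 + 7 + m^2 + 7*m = m^2 + 7*m + 6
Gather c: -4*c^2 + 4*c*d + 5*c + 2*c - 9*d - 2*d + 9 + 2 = -4*c^2 + c*(4*d + 7) - 11*d + 11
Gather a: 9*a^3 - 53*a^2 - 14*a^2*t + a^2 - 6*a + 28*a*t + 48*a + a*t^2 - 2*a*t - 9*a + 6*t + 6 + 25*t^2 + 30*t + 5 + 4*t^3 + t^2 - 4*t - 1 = 9*a^3 + a^2*(-14*t - 52) + a*(t^2 + 26*t + 33) + 4*t^3 + 26*t^2 + 32*t + 10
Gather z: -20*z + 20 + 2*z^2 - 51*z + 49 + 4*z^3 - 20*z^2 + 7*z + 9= 4*z^3 - 18*z^2 - 64*z + 78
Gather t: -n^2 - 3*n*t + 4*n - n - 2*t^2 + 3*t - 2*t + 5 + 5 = -n^2 + 3*n - 2*t^2 + t*(1 - 3*n) + 10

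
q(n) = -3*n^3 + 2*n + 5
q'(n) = 2 - 9*n^2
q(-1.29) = 8.86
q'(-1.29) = -12.98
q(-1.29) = 8.86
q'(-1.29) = -12.98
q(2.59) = -41.94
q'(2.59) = -58.37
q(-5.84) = 590.85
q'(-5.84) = -304.95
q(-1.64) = 14.95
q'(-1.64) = -22.21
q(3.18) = -85.11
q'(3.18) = -89.01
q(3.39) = -105.09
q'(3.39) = -101.43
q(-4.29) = 233.28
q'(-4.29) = -163.64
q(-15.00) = 10100.00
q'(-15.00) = -2023.00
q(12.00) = -5155.00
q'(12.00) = -1294.00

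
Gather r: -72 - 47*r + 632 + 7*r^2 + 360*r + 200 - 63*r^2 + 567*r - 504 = -56*r^2 + 880*r + 256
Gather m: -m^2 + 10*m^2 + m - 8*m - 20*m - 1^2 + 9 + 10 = 9*m^2 - 27*m + 18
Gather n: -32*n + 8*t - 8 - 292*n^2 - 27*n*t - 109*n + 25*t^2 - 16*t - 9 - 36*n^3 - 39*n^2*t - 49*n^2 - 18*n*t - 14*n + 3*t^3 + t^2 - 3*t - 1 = -36*n^3 + n^2*(-39*t - 341) + n*(-45*t - 155) + 3*t^3 + 26*t^2 - 11*t - 18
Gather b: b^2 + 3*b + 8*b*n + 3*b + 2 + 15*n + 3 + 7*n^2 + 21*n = b^2 + b*(8*n + 6) + 7*n^2 + 36*n + 5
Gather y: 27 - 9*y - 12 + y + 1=16 - 8*y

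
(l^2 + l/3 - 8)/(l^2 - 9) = (l - 8/3)/(l - 3)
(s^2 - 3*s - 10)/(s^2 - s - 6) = (s - 5)/(s - 3)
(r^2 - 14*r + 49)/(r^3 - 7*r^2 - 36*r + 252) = (r - 7)/(r^2 - 36)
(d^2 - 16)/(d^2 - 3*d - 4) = (d + 4)/(d + 1)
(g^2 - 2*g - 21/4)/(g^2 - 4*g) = (g^2 - 2*g - 21/4)/(g*(g - 4))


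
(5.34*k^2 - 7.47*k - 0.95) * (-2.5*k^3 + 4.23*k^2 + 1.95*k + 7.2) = -13.35*k^5 + 41.2632*k^4 - 18.8101*k^3 + 19.863*k^2 - 55.6365*k - 6.84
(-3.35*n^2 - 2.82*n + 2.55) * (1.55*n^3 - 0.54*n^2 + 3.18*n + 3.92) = -5.1925*n^5 - 2.562*n^4 - 5.1777*n^3 - 23.4766*n^2 - 2.9454*n + 9.996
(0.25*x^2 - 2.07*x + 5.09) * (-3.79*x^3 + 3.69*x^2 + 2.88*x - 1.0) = -0.9475*x^5 + 8.7678*x^4 - 26.2094*x^3 + 12.5705*x^2 + 16.7292*x - 5.09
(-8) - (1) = -9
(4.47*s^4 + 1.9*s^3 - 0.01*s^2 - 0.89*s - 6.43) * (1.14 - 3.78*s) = -16.8966*s^5 - 2.0862*s^4 + 2.2038*s^3 + 3.3528*s^2 + 23.2908*s - 7.3302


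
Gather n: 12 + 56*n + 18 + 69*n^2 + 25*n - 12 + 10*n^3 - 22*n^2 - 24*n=10*n^3 + 47*n^2 + 57*n + 18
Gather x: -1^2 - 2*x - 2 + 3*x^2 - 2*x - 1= 3*x^2 - 4*x - 4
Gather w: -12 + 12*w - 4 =12*w - 16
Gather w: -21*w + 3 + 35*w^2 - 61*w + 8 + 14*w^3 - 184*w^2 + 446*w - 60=14*w^3 - 149*w^2 + 364*w - 49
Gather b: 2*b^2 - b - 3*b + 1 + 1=2*b^2 - 4*b + 2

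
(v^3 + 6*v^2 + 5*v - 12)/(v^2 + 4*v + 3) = (v^2 + 3*v - 4)/(v + 1)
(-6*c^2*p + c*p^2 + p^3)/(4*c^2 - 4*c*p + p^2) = p*(3*c + p)/(-2*c + p)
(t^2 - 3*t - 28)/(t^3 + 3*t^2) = (t^2 - 3*t - 28)/(t^2*(t + 3))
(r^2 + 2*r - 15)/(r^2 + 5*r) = (r - 3)/r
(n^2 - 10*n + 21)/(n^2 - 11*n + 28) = (n - 3)/(n - 4)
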